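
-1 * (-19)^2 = -361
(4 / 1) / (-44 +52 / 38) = -38 / 405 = -0.09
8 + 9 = 17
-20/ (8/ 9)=-45/ 2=-22.50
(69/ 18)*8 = 92/ 3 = 30.67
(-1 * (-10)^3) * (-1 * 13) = -13000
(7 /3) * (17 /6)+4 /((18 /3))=131 /18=7.28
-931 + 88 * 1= -843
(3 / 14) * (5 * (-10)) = -75 / 7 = -10.71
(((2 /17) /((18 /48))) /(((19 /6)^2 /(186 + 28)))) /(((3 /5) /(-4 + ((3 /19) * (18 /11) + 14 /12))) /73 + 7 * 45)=16141900160 /759454799427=0.02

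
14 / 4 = 7 / 2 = 3.50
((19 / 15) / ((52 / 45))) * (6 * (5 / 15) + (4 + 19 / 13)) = 8.18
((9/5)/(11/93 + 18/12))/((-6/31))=-8649/1505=-5.75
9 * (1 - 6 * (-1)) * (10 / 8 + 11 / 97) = 33327 / 388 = 85.89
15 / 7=2.14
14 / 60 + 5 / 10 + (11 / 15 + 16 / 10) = 46 / 15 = 3.07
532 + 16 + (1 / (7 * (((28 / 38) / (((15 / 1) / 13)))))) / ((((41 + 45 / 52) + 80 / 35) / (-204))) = 20510692 / 37499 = 546.97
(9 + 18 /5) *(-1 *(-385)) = 4851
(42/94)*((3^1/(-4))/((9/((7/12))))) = -49/2256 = -0.02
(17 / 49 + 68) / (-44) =-3349 / 2156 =-1.55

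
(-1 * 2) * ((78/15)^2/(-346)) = 676/4325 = 0.16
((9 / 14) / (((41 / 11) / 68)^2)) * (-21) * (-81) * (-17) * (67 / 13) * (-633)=20185446084.06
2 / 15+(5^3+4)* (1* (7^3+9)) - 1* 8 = 681002 / 15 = 45400.13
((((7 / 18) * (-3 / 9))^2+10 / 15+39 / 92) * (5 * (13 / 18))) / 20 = 482755 / 2414448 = 0.20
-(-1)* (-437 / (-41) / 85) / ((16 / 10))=437 / 5576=0.08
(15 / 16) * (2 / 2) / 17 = 15 / 272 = 0.06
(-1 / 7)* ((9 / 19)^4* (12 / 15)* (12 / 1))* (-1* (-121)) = -38106288 / 4561235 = -8.35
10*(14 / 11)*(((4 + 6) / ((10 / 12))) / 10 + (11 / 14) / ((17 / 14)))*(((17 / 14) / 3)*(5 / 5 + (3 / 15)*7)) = 1256 / 55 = 22.84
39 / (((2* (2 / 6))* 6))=39 / 4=9.75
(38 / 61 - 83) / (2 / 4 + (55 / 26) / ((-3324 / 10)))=-217140300 / 1301191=-166.88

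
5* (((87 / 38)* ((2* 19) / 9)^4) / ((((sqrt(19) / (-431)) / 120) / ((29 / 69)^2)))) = -6071534238400* sqrt(19) / 3470769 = -7625170.15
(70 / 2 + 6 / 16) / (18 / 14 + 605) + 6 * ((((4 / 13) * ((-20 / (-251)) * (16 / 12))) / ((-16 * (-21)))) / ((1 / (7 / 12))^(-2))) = 2282340869 / 37999383968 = 0.06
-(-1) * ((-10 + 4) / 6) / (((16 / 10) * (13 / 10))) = -25 / 52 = -0.48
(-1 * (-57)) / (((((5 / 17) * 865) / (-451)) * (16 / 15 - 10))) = 1311057 / 115910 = 11.31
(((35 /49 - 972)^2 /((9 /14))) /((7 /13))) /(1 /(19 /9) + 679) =11417921047 /2846655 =4011.00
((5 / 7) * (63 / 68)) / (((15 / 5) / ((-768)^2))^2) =434865438720 / 17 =25580319924.71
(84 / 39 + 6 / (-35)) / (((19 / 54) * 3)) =16236 / 8645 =1.88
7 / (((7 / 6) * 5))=6 / 5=1.20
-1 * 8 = -8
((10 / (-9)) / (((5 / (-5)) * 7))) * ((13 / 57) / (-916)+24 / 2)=1.90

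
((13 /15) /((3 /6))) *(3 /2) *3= 39 /5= 7.80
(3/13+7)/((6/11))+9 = 868/39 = 22.26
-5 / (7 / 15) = -75 / 7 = -10.71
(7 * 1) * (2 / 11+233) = 17955 / 11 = 1632.27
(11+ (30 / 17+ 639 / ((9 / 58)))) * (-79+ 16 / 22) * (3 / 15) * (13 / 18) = -262002013 / 5610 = -46702.68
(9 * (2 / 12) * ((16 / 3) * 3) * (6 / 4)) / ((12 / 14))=42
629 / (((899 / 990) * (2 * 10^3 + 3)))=622710 / 1800697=0.35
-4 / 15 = -0.27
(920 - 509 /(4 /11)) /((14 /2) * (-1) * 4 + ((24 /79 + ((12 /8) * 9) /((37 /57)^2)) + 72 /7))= -1452792383 /44298710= -32.80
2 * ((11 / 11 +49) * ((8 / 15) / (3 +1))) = 40 / 3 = 13.33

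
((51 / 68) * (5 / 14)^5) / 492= 0.00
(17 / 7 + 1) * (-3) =-72 / 7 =-10.29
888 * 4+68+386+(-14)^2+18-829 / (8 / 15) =2665.62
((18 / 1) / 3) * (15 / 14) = 45 / 7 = 6.43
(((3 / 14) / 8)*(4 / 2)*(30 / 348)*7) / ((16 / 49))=735 / 7424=0.10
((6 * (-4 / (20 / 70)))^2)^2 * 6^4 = 64524128256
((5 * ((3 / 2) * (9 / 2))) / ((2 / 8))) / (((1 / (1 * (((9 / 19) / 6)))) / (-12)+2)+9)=13.58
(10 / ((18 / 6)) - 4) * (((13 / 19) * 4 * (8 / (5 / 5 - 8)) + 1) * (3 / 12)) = 283 / 798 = 0.35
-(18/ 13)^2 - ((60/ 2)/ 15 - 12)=1366/ 169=8.08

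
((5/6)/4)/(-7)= -5/168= -0.03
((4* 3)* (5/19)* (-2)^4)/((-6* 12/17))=-680/57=-11.93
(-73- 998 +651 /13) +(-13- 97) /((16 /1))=-106891 /104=-1027.80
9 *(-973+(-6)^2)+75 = -8358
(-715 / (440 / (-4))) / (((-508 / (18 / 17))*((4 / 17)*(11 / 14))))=-819 / 11176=-0.07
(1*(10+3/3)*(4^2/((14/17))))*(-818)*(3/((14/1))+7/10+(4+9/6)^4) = -39231725401/245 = -160129491.43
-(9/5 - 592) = 2951/5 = 590.20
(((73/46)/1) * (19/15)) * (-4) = -2774/345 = -8.04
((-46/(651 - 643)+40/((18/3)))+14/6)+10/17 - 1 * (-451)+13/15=464819/1020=455.70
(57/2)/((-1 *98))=-57/196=-0.29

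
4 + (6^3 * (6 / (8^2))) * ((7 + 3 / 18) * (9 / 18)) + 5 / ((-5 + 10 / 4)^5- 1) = 3864765 / 50512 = 76.51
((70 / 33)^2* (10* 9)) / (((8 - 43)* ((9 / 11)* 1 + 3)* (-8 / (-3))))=-25 / 22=-1.14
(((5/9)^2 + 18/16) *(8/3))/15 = 929/3645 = 0.25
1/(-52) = -1/52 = -0.02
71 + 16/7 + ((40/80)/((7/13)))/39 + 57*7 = 19837/42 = 472.31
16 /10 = 8 /5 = 1.60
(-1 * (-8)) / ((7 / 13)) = 104 / 7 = 14.86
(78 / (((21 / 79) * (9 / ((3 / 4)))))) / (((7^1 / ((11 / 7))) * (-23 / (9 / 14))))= -33891 / 220892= -0.15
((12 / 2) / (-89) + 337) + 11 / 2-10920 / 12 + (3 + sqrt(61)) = -100493 / 178 + sqrt(61) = -556.76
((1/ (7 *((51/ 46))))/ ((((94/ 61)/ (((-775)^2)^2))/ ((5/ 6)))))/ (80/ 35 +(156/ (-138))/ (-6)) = 11641054355078125/ 1145766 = 10160062661.20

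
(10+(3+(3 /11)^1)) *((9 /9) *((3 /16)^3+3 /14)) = 462309 /157696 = 2.93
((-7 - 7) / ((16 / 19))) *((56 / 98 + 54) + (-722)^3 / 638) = 12513046695 / 1276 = 9806462.93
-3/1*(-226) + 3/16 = 10851/16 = 678.19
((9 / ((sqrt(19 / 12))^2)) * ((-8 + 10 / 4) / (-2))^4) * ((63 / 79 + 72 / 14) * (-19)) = -1298583495 / 35392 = -36691.44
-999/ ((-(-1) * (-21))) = 333/ 7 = 47.57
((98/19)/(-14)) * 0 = 0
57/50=1.14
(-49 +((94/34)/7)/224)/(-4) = 1306097/106624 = 12.25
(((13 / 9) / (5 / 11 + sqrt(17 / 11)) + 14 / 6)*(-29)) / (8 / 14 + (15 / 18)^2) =-37618 / 891 - 182*sqrt(187) / 81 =-72.95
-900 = -900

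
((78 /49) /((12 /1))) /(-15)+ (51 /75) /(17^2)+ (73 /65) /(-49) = -47773 /1624350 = -0.03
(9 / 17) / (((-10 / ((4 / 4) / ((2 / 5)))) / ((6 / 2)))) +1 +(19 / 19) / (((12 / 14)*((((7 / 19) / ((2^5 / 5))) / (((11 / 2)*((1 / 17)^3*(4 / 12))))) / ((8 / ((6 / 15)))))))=133393 / 176868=0.75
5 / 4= 1.25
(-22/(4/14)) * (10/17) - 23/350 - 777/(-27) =-887969/53550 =-16.58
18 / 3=6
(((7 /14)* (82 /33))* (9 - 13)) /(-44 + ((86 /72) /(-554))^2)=21744384768 /192517337485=0.11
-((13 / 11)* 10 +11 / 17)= -2331 / 187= -12.47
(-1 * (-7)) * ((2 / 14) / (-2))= -1 / 2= -0.50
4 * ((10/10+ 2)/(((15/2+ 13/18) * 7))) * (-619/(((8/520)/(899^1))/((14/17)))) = -3906496620/629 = -6210646.45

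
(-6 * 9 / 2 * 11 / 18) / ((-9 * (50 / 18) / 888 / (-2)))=-1172.16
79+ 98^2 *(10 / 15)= 19445 / 3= 6481.67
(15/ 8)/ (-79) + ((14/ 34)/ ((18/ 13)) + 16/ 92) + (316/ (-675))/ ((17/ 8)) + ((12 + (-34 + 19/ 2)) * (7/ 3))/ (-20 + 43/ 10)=54601576669/ 26187694200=2.09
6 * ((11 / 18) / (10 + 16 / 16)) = 1 / 3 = 0.33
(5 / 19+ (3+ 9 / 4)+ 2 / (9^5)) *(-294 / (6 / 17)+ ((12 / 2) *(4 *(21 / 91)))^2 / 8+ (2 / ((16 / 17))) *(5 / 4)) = -36863153077043 / 8089870464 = -4556.70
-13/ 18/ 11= -0.07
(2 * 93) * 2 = 372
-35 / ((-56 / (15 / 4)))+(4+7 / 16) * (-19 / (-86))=2287 / 688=3.32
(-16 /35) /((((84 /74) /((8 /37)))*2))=-32 /735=-0.04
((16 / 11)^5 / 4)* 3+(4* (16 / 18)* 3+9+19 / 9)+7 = 48790097 / 1449459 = 33.66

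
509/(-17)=-509/17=-29.94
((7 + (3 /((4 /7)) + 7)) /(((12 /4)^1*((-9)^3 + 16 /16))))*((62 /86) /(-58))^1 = 341 /3112512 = 0.00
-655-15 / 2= -1325 / 2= -662.50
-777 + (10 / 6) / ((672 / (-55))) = -1566707 / 2016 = -777.14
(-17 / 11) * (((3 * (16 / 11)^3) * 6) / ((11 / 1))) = -1253376 / 161051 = -7.78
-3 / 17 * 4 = -12 / 17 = -0.71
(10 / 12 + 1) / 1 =11 / 6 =1.83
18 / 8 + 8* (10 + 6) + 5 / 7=3667 / 28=130.96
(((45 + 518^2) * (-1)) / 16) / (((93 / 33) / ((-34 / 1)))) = 50185003 / 248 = 202358.88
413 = 413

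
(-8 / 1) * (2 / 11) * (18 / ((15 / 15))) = -288 / 11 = -26.18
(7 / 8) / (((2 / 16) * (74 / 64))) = 224 / 37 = 6.05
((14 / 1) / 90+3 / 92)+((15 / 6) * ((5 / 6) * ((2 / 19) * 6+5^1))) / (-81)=46001 / 1061910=0.04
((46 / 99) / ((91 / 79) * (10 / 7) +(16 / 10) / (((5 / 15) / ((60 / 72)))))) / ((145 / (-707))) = -0.40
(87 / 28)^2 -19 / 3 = 7811 / 2352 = 3.32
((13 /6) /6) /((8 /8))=0.36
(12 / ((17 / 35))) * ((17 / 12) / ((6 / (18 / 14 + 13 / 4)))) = 635 / 24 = 26.46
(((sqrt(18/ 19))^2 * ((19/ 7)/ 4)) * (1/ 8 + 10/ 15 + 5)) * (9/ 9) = 417/ 112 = 3.72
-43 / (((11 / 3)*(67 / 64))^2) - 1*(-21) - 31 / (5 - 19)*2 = 85588018 / 3802183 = 22.51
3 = 3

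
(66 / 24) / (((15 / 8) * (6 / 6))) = 22 / 15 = 1.47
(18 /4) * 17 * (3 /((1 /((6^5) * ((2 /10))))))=1784592 /5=356918.40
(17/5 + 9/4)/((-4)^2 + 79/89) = 10057/30060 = 0.33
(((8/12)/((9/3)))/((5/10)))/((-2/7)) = -14/9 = -1.56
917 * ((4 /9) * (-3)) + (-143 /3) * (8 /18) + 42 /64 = -1074121 /864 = -1243.20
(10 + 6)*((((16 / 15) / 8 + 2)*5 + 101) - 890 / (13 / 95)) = -102274.87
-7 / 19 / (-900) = 7 / 17100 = 0.00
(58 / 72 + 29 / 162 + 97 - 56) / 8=13603 / 2592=5.25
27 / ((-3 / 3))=-27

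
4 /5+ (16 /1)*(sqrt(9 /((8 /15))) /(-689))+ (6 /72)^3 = 0.71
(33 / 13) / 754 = 0.00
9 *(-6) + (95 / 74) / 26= -53.95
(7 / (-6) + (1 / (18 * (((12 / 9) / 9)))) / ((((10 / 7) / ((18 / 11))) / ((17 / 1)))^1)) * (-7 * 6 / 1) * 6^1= -170079 / 110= -1546.17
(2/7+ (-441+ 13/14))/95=-6157/1330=-4.63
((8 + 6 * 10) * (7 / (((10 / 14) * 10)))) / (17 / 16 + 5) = 10.99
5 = 5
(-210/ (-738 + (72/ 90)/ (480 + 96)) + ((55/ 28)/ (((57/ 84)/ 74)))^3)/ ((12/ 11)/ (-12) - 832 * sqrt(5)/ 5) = 1970307319332979000/ 305267690295725719 - 3606450517307084761600 * sqrt(5)/ 305267690295725719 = -26410.58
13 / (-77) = -13 / 77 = -0.17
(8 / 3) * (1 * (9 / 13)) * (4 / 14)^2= 96 / 637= 0.15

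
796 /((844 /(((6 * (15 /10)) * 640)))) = 1146240 /211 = 5432.42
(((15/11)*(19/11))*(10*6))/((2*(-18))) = -475/121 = -3.93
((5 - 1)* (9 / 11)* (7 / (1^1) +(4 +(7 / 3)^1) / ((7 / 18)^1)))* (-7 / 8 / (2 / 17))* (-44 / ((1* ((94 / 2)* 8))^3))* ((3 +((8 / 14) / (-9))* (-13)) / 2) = 667811 / 744203264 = 0.00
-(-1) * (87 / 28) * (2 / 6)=29 / 28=1.04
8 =8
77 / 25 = 3.08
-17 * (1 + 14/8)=-46.75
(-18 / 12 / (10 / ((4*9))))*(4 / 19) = -108 / 95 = -1.14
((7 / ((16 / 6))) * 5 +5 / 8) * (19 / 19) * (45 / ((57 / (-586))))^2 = 1062381375 / 361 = 2942884.70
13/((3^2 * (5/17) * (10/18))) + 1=246/25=9.84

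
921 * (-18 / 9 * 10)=-18420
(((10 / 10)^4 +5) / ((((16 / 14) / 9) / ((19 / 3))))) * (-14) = -8379 / 2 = -4189.50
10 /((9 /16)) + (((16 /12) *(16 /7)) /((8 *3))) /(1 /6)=1168 /63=18.54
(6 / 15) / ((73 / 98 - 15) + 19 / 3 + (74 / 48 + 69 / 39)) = -10192 / 117485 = -0.09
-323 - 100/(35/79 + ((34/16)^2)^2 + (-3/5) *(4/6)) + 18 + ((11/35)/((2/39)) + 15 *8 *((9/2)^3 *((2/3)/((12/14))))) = 18979542581183/2314229890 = 8201.23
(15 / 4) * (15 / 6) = 75 / 8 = 9.38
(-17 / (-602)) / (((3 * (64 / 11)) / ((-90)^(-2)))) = 0.00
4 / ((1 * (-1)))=-4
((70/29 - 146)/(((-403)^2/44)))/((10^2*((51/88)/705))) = -189445344/400338185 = -0.47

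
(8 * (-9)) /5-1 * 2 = -82 /5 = -16.40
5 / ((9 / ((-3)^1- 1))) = -20 / 9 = -2.22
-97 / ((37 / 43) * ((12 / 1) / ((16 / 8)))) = -4171 / 222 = -18.79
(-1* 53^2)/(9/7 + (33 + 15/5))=-19663/261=-75.34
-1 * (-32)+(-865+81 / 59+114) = -42340 / 59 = -717.63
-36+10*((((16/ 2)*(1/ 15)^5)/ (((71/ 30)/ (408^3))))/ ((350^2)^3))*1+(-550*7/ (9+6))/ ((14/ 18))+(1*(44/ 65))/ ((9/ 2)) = -365.85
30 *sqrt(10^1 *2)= 134.16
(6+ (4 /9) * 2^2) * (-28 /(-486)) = 980 /2187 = 0.45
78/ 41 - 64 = -2546/ 41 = -62.10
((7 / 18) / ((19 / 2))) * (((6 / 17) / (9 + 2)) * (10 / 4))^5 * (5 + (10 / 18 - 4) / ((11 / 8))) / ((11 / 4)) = 3412500 / 27668996154547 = 0.00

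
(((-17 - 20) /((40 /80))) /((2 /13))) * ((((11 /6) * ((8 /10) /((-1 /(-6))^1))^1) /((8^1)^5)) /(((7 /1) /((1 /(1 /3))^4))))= -428571 /286720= -1.49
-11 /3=-3.67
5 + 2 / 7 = 37 / 7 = 5.29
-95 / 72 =-1.32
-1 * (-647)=647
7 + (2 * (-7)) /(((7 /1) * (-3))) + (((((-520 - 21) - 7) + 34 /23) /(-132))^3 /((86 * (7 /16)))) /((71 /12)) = 7.99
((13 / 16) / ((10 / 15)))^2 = 1521 / 1024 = 1.49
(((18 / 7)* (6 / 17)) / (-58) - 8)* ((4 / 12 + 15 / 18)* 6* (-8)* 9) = 1991664 / 493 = 4039.89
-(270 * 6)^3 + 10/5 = -4251527998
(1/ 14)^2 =1/ 196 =0.01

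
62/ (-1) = -62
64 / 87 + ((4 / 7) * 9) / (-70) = 14114 / 21315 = 0.66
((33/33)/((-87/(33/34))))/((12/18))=-33/1972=-0.02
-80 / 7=-11.43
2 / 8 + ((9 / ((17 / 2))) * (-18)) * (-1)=1313 / 68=19.31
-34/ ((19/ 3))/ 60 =-0.09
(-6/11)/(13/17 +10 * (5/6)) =-153/2552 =-0.06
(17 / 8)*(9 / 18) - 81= -1279 / 16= -79.94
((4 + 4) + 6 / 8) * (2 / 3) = 35 / 6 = 5.83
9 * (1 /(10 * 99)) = 1 /110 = 0.01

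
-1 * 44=-44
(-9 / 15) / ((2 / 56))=-16.80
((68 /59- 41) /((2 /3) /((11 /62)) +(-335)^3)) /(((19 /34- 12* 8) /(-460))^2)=69009260352 /2802831809394419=0.00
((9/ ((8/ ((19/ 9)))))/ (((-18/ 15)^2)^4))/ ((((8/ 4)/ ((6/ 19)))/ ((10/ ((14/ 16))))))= 1953125/ 1959552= 1.00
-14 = -14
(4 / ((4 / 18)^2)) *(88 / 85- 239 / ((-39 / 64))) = 31852.47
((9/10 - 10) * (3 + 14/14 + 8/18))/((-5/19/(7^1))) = 48412/45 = 1075.82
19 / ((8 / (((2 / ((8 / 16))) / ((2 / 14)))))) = 133 / 2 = 66.50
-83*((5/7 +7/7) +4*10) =-24236/7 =-3462.29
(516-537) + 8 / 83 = -1735 / 83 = -20.90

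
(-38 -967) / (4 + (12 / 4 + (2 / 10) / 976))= -1634800 / 11387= -143.57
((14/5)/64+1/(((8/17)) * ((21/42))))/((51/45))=2061/544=3.79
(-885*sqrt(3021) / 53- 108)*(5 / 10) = -885*sqrt(3021) / 106- 54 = -512.89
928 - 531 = 397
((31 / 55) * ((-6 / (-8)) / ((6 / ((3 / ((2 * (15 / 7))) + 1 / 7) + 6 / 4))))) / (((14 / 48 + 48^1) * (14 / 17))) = 64821 / 15617525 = 0.00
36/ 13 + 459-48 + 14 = 5561/ 13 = 427.77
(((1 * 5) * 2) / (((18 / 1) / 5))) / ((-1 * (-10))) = 5 / 18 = 0.28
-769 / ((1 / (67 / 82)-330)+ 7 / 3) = 154569 / 65615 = 2.36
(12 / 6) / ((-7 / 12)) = -24 / 7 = -3.43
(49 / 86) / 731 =49 / 62866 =0.00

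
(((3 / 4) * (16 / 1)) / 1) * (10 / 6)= 20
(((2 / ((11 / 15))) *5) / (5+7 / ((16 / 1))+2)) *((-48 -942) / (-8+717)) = -216000 / 84371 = -2.56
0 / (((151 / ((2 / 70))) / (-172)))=0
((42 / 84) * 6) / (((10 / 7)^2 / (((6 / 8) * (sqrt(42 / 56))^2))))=1323 / 1600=0.83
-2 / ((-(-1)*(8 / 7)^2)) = -49 / 32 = -1.53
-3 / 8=-0.38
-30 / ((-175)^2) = -6 / 6125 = -0.00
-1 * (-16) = 16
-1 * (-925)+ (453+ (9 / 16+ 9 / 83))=1830875 / 1328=1378.67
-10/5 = -2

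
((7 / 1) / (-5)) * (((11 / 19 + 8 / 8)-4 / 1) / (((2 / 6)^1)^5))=78246 / 95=823.64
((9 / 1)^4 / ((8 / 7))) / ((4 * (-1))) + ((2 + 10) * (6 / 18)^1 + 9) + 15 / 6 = -45431 / 32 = -1419.72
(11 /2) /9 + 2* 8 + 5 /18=152 /9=16.89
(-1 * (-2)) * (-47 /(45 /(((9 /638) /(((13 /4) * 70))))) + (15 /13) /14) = 0.16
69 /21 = 23 /7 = 3.29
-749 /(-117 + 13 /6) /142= 2247 /48919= 0.05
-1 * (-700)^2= -490000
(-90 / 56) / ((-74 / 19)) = 0.41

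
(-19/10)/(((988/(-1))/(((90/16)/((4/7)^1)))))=63/3328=0.02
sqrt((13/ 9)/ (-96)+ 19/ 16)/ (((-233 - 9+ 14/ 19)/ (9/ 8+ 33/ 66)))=-0.01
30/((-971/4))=-120/971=-0.12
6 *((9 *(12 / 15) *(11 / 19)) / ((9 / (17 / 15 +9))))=704 / 25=28.16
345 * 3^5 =83835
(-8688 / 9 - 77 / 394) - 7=-1149529 / 1182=-972.53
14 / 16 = 7 / 8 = 0.88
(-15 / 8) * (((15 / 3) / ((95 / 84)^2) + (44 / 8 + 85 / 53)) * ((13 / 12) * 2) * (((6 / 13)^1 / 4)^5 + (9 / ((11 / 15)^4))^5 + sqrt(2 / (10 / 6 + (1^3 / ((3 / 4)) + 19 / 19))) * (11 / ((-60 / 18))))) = -491575037905702111902118555276349039521143 / 376452460929647450733810173146112 + 903946329 * sqrt(2) / 12245120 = -1305808965.60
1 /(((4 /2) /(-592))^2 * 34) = 43808 /17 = 2576.94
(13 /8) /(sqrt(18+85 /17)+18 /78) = -507 /31024+2197 * sqrt(23) /31024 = 0.32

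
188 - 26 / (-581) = 109254 / 581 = 188.04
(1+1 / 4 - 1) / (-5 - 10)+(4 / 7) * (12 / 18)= 51 / 140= 0.36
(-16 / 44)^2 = 16 / 121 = 0.13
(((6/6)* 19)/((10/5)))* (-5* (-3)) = 285/2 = 142.50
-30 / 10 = -3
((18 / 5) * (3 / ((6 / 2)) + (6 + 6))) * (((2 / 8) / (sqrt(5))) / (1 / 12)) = 62.79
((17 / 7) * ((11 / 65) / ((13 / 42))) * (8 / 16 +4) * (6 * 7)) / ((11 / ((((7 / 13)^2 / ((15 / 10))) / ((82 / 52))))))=1259496 / 450385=2.80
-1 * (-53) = 53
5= 5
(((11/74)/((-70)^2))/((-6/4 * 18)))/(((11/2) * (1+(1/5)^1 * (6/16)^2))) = -0.00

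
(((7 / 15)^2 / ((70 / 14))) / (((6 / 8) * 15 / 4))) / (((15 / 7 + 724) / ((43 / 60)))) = 58996 / 3859903125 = 0.00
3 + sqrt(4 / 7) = 2*sqrt(7) / 7 + 3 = 3.76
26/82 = 0.32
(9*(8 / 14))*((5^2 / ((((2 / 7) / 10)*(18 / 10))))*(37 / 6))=46250 / 3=15416.67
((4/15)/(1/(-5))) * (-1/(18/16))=32/27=1.19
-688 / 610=-344 / 305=-1.13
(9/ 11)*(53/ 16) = 477/ 176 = 2.71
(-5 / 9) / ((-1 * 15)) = 1 / 27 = 0.04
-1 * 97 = -97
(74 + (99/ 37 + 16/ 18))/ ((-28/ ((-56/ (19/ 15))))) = 258290/ 2109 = 122.47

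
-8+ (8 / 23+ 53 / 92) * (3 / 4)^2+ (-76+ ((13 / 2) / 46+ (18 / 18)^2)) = -121203 / 1472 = -82.34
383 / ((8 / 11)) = 4213 / 8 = 526.62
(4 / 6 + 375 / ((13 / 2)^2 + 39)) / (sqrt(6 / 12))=206 * sqrt(2) / 39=7.47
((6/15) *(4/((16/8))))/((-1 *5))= -4/25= -0.16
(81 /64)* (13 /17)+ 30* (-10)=-325347 /1088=-299.03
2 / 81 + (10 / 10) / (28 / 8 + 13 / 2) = 101 / 810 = 0.12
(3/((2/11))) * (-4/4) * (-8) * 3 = 396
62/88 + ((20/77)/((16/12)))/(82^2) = 91198/129437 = 0.70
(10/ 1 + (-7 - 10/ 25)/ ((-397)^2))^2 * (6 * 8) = 2980843634427312/ 621014922025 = 4799.95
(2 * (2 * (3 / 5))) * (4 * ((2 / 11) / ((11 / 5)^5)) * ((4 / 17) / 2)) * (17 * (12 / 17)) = 1440000 / 30116537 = 0.05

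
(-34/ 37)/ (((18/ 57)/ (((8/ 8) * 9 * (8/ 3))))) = -69.84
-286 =-286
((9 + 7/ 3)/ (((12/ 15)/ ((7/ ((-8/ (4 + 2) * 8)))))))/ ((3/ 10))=-2975/ 96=-30.99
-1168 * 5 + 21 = -5819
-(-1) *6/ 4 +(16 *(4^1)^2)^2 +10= 131095/ 2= 65547.50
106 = 106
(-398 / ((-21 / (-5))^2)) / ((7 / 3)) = -9950 / 1029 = -9.67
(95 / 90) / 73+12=15787 / 1314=12.01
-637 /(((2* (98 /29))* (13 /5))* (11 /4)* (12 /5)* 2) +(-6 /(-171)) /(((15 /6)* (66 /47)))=-205873 /75240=-2.74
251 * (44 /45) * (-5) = -11044 /9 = -1227.11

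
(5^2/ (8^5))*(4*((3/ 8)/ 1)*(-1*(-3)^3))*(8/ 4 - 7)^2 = 0.77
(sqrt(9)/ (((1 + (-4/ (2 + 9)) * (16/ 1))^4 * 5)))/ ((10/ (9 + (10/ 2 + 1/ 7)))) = 4348377/ 2761668350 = 0.00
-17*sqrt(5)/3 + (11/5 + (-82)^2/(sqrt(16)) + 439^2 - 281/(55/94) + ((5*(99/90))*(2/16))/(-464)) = 79183024803/408320 - 17*sqrt(5)/3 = 193911.27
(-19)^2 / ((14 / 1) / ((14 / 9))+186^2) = 361 / 34605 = 0.01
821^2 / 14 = 674041 / 14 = 48145.79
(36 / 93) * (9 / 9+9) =120 / 31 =3.87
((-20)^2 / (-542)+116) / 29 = 31236 / 7859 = 3.97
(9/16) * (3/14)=27/224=0.12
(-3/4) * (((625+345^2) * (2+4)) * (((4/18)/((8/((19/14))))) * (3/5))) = -682005/56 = -12178.66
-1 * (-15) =15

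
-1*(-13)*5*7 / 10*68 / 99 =3094 / 99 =31.25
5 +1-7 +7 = 6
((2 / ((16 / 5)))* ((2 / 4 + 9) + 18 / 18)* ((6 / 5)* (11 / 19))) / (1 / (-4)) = -693 / 38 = -18.24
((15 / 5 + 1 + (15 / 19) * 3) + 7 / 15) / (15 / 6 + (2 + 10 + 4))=3896 / 10545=0.37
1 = 1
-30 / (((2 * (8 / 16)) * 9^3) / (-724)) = 7240 / 243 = 29.79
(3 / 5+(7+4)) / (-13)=-58 / 65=-0.89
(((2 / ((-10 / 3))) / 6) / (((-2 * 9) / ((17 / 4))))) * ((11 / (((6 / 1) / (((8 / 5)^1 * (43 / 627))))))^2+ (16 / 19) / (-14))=-214013 / 460545750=-0.00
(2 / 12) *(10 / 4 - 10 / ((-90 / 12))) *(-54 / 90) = -23 / 60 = -0.38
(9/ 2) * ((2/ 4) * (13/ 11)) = 117/ 44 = 2.66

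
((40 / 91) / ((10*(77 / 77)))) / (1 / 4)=16 / 91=0.18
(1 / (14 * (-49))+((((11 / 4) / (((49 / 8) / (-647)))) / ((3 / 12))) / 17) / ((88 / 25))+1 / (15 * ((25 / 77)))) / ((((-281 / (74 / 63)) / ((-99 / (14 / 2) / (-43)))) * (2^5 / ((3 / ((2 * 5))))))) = 34199050457 / 138093707080000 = 0.00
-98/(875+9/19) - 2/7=-0.40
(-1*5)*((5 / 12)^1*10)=-125 / 6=-20.83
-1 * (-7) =7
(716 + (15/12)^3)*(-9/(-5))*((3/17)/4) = 1240623/21760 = 57.01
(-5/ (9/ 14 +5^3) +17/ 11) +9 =203274/ 19349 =10.51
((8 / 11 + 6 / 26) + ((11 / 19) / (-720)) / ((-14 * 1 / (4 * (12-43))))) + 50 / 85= 179151949 / 116396280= 1.54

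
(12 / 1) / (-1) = -12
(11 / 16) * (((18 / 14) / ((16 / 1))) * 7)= 99 / 256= 0.39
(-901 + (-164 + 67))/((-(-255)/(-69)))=22954/85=270.05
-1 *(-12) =12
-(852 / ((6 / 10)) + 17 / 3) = -4277 / 3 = -1425.67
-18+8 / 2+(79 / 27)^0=-13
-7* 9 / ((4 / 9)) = -567 / 4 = -141.75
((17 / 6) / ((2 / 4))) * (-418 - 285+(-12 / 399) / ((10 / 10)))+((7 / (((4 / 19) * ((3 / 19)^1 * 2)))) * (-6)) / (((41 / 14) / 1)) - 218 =-144533617 / 32718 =-4417.56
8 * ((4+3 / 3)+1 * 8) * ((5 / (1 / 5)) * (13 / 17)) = 33800 / 17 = 1988.24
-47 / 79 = -0.59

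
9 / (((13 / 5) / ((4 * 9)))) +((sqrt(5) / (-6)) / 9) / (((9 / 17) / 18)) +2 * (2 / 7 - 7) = 10118 / 91 - 17 * sqrt(5) / 27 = 109.78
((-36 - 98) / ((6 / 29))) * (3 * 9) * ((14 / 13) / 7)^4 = -279792 / 28561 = -9.80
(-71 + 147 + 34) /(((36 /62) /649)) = 1106545 /9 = 122949.44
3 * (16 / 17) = 48 / 17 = 2.82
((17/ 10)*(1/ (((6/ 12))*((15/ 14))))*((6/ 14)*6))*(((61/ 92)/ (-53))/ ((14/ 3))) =-0.02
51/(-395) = -51/395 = -0.13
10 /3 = 3.33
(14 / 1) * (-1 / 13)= -14 / 13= -1.08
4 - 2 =2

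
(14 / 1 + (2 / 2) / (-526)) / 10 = 7363 / 5260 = 1.40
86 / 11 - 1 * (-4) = 130 / 11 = 11.82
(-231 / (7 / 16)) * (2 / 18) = -176 / 3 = -58.67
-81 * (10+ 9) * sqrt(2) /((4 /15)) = -23085 * sqrt(2) /4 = -8161.78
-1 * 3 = -3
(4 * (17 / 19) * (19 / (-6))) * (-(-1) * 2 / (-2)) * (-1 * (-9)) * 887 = 90474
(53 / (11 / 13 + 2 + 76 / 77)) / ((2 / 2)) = 53053 / 3837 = 13.83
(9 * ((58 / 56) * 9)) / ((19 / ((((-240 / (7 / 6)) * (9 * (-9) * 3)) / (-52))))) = -51372630 / 12103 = -4244.62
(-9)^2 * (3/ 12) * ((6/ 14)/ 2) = 243/ 56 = 4.34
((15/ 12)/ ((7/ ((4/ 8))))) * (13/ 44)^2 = 845/ 108416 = 0.01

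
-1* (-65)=65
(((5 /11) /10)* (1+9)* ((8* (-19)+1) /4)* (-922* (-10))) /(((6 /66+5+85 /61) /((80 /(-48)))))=530783875 /13053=40663.75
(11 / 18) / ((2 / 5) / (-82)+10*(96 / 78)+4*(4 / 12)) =0.04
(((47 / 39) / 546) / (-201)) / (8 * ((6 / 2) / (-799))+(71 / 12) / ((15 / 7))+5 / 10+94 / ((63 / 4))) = -375530 / 314598152739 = -0.00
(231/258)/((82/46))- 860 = -859.50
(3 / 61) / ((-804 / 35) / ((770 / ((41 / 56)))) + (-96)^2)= 377300 / 70702834033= 0.00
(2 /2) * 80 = 80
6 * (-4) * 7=-168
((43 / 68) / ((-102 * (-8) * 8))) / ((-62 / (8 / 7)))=-43 / 24081792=-0.00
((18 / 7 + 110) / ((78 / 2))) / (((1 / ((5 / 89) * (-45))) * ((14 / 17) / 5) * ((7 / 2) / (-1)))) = 5023500 / 396851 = 12.66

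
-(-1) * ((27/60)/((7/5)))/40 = 9/1120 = 0.01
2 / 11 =0.18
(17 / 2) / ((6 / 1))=17 / 12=1.42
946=946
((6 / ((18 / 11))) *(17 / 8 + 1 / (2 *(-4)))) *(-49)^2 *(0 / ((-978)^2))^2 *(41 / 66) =0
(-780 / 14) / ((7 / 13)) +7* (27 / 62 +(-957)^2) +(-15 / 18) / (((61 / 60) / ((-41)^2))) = 1187789181155 / 185318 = 6409464.71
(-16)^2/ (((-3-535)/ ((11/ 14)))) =-0.37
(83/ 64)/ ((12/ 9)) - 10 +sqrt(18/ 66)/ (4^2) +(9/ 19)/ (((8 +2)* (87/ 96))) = -6329941/ 705280 +sqrt(33)/ 176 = -8.94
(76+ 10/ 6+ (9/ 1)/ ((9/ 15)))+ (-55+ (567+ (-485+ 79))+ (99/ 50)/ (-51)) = 506501/ 2550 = 198.63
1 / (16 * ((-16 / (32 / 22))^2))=1 / 1936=0.00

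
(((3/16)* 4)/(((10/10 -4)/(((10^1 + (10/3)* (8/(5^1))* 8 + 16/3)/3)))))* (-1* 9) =87/2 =43.50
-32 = -32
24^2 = 576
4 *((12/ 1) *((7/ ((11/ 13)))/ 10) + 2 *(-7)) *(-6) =5376/ 55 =97.75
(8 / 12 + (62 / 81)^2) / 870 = 4109 / 2854035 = 0.00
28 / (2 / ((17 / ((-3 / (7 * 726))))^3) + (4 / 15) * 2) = 5015408098174320 / 95531582822353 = 52.50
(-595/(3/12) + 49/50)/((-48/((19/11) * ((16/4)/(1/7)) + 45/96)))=2420.28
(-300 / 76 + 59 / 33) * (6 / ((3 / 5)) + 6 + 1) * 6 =-46036 / 209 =-220.27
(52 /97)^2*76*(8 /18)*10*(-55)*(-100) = 45210880000 /84681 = 533896.39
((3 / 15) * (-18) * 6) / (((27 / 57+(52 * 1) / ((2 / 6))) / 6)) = -4104 / 4955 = -0.83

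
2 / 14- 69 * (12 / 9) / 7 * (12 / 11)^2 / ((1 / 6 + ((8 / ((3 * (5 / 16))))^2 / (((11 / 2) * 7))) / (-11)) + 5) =-39827461 / 13326173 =-2.99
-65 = -65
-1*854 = -854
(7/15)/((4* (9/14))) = 49/270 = 0.18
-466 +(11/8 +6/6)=-463.62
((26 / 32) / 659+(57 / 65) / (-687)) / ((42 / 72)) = -20493 / 274658020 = -0.00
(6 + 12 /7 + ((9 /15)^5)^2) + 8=1074632093 /68359375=15.72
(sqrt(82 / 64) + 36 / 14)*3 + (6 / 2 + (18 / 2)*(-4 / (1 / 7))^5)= -1084253109 / 7 + 3*sqrt(82) / 8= -154893297.89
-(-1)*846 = 846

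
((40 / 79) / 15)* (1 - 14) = -104 / 237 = -0.44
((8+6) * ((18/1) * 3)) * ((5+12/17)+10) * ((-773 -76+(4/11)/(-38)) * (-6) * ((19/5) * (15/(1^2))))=644710039848/187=3447647271.91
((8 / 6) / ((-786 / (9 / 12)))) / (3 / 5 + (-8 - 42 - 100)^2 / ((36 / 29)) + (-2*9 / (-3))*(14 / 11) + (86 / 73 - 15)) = -4015 / 57181066914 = -0.00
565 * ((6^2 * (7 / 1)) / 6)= 23730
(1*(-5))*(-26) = 130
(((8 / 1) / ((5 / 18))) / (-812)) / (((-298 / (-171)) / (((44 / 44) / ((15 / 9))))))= -9234 / 756175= -0.01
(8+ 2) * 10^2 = 1000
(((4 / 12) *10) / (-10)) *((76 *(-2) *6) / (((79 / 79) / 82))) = 24928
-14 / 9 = -1.56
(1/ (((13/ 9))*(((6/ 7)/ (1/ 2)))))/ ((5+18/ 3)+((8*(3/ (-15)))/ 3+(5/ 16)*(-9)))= 1260/ 23881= 0.05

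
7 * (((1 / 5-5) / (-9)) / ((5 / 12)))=224 / 25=8.96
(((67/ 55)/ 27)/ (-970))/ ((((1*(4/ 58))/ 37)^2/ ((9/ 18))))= -77139043/ 11523600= -6.69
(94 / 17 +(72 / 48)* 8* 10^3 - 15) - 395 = 197124 / 17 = 11595.53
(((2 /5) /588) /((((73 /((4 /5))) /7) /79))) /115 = 158 /4407375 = 0.00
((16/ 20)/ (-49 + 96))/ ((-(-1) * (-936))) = -0.00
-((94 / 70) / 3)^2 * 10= -4418 / 2205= -2.00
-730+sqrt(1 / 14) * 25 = -730+25 * sqrt(14) / 14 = -723.32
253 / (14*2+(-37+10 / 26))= -3289 / 112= -29.37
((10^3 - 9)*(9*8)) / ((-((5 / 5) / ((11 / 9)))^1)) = -87208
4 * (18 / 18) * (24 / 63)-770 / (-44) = 19.02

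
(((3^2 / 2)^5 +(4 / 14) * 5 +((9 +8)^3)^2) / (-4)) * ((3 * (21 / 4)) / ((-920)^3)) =48665062071 / 398688256000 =0.12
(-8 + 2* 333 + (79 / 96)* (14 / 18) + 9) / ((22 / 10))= 2884205 / 9504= 303.47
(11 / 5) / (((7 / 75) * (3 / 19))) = 1045 / 7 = 149.29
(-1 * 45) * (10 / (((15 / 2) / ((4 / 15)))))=-16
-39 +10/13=-497/13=-38.23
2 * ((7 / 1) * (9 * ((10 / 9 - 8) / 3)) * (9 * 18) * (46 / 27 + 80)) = -3829616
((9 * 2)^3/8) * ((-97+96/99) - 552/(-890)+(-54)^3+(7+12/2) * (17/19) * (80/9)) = -10675619597529/93005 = -114785437.32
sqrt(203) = 14.25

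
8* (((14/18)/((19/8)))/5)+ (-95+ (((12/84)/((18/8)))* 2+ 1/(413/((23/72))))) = -88842101/941640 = -94.35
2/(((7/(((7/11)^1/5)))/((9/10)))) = 9/275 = 0.03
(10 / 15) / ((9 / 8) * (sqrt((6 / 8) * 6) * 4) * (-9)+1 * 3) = -36 * sqrt(2) / 6553-16 / 58977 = -0.01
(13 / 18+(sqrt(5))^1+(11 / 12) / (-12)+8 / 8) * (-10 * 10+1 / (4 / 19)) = -381 * sqrt(5) / 4 -10033 / 64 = -369.75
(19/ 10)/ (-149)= -19/ 1490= -0.01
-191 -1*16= -207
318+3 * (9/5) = 323.40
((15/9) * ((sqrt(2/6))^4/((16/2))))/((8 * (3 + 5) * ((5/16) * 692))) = 0.00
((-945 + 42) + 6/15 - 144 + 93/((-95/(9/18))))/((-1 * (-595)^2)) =28421/9609250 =0.00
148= 148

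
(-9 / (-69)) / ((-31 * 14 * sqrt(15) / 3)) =-3 * sqrt(15) / 49910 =-0.00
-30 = -30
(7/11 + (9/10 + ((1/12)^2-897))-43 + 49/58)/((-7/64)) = 861402772/100485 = 8572.45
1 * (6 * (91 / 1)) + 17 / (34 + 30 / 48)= 546.49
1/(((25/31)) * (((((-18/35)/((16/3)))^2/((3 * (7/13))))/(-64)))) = -43552768/3159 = -13786.88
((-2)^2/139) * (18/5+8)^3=780448/17375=44.92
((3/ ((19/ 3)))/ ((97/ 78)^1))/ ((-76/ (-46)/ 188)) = 1517724/ 35017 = 43.34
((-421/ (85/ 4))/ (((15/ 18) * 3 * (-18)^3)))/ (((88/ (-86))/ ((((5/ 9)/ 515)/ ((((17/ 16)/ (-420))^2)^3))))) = -22868551724727009280000/ 4184223448581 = -5465423155.75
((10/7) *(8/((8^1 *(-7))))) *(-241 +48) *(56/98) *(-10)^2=772000/343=2250.73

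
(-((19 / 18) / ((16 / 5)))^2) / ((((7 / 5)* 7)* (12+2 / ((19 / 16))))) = -171475 / 211341312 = -0.00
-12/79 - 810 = -64002/79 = -810.15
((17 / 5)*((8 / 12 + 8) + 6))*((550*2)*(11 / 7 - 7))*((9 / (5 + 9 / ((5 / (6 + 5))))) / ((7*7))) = -23449800 / 10633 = -2205.38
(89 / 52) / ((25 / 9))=801 / 1300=0.62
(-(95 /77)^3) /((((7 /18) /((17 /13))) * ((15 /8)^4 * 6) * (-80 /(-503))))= -15014735104 /28042539525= -0.54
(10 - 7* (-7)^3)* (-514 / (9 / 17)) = -21067318 / 9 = -2340813.11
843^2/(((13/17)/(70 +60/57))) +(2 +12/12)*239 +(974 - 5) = 16309810992/247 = 66031623.45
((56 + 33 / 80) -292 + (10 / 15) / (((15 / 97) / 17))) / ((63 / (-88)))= 257081 / 1134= 226.70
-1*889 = -889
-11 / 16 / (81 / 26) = -143 / 648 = -0.22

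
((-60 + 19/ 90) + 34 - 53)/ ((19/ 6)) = -7091/ 285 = -24.88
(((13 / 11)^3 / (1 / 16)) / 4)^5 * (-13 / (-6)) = 340693303901788078592 / 12531744508246953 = 27186.42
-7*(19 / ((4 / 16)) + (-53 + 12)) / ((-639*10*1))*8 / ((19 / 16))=3136 / 12141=0.26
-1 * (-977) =977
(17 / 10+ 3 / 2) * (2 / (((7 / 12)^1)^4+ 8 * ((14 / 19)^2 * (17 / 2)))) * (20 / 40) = 119771136 / 1386180845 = 0.09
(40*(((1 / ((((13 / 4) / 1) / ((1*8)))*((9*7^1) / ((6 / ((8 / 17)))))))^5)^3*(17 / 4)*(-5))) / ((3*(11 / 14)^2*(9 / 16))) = -5478763139966437905311418217293414400 / 232483834477053191807344446180462889731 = -0.02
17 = 17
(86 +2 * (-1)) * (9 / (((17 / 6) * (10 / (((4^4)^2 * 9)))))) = 1337720832 / 85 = 15737892.14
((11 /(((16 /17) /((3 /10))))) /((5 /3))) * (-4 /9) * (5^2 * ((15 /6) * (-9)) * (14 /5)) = 11781 /8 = 1472.62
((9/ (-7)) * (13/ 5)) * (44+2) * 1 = -5382/ 35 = -153.77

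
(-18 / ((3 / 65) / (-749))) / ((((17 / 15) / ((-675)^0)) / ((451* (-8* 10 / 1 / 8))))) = -19761241500 / 17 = -1162425970.59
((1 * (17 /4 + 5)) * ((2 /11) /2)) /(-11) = -37 /484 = -0.08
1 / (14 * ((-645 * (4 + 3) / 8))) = -4 / 31605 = -0.00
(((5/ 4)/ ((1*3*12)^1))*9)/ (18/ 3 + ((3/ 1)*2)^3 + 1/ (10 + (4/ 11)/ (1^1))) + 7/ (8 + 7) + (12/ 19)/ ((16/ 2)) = 31578061/ 57727320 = 0.55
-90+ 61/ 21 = -1829/ 21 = -87.10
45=45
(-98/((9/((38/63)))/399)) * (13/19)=-1793.04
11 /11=1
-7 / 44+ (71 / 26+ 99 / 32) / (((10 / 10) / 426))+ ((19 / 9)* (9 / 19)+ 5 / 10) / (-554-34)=2481.08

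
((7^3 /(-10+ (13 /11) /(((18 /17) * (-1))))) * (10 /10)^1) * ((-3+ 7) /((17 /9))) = -2444904 /37417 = -65.34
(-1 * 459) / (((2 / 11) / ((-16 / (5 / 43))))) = 1736856 / 5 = 347371.20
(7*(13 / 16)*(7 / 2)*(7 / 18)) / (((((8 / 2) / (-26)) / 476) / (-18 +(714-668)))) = -48286511 / 72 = -670645.99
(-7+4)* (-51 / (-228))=-51 / 76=-0.67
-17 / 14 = -1.21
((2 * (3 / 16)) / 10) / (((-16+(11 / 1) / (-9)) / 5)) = -27 / 2480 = -0.01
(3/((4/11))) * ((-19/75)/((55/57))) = -1083/500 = -2.17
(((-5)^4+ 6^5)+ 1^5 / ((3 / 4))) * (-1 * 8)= -201656 / 3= -67218.67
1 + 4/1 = 5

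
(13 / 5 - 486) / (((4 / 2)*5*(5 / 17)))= -41089 / 250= -164.36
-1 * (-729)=729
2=2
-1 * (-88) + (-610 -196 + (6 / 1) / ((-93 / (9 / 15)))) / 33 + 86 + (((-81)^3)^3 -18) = -767734059544149830911 / 5115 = -150094635296998989.43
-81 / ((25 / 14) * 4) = -567 / 50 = -11.34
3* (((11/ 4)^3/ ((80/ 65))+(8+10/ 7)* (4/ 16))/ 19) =414051/ 136192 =3.04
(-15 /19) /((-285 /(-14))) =-14 /361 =-0.04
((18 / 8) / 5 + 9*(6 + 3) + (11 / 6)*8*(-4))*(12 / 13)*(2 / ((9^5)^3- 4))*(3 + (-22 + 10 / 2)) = -38276 / 13382923586151925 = -0.00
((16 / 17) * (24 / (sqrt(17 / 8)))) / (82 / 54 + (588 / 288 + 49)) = 165888 * sqrt(34) / 3281017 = 0.29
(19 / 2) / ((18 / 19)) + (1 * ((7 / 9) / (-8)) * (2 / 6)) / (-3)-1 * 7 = 1969 / 648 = 3.04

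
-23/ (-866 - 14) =23/ 880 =0.03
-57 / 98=-0.58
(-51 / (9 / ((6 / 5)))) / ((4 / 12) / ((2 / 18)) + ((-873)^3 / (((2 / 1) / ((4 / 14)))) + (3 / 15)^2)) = 1190 / 16633464893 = 0.00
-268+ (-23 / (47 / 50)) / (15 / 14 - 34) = -5790656 / 21667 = -267.26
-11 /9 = -1.22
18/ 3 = 6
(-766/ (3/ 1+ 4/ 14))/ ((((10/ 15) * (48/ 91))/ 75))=-18297825/ 368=-49722.35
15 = 15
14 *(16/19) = 224/19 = 11.79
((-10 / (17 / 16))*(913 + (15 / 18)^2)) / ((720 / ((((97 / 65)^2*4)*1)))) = -106.39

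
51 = 51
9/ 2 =4.50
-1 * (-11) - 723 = -712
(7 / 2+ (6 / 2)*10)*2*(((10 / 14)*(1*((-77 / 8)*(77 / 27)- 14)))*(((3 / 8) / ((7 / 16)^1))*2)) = -428465 / 126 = -3400.52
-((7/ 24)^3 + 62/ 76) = -220789/ 262656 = -0.84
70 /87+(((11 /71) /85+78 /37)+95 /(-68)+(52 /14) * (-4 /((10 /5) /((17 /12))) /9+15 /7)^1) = 284681260201 /34268637060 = 8.31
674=674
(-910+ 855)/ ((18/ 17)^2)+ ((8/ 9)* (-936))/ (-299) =-344849/ 7452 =-46.28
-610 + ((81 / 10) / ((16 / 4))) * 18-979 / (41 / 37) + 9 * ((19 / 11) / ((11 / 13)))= -142744431 / 99220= -1438.67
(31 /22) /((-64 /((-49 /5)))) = 1519 /7040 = 0.22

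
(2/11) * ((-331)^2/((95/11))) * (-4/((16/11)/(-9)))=10846539/190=57087.05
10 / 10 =1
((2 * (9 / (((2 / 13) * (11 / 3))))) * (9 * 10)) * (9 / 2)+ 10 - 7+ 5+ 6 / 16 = 1137977 / 88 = 12931.56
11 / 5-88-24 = -109.80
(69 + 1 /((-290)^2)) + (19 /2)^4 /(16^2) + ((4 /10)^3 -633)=-229126329867 /430592000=-532.12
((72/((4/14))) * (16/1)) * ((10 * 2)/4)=20160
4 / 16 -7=-6.75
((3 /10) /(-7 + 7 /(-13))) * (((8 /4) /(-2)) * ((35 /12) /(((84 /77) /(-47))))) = -5.00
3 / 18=1 / 6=0.17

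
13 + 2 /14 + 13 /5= 551 /35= 15.74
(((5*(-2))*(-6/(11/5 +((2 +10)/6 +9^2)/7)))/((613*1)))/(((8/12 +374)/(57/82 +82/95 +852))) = 698167995/44012708536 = 0.02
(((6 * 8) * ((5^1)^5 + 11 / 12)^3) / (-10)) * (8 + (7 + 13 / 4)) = -3852998025059663 / 1440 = -2675693072958.10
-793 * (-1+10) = -7137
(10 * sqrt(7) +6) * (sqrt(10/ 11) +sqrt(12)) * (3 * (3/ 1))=18 * (3 +5 * sqrt(7)) * (sqrt(110) +22 * sqrt(3))/ 11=1290.45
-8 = -8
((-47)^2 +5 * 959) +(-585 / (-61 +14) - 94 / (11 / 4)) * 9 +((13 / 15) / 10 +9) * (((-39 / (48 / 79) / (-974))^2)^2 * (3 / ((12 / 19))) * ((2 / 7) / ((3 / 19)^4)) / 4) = 141260478972855230146071958189 / 20747730883489169198284800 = 6808.48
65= 65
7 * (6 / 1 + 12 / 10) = 252 / 5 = 50.40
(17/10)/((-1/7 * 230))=-119/2300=-0.05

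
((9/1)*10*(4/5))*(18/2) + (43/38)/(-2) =49205/76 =647.43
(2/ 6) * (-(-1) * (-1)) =-1/ 3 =-0.33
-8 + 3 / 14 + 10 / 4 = -37 / 7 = -5.29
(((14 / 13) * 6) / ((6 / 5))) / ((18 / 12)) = 140 / 39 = 3.59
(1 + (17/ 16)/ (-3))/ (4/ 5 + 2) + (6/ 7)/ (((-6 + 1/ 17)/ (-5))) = 64615/ 67872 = 0.95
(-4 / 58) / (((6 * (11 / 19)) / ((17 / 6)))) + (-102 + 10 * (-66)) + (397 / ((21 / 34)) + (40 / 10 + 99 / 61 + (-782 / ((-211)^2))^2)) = -552421918146867179 / 4859827837504794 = -113.67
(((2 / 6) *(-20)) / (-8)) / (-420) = -1 / 504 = -0.00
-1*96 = -96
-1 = -1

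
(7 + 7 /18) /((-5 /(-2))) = 133 /45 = 2.96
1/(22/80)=40/11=3.64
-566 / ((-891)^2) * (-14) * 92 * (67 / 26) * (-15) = -122108840 / 3440151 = -35.50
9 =9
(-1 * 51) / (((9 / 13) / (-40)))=8840 / 3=2946.67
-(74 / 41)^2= -3.26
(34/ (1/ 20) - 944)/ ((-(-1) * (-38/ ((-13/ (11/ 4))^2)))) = 32448/ 209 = 155.25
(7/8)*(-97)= -679/8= -84.88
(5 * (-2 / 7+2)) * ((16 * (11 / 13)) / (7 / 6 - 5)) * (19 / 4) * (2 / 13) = -601920 / 27209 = -22.12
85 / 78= 1.09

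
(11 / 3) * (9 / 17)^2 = 297 / 289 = 1.03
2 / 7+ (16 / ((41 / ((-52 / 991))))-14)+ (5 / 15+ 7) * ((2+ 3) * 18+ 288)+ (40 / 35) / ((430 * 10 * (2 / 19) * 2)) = 240952921227 / 87356650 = 2758.27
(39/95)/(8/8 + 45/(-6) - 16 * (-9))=78/26125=0.00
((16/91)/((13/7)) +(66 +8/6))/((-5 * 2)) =-17093/2535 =-6.74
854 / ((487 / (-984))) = -1725.54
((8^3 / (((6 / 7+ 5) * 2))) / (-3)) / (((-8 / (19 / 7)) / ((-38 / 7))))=-23104 / 861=-26.83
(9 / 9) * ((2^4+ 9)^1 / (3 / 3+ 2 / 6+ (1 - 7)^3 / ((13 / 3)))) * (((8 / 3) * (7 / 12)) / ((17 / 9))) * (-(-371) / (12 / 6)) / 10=-506415 / 64328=-7.87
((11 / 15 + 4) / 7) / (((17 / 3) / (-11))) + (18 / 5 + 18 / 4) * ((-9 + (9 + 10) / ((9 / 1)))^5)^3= -9150025488890720395218733969 / 302482033571151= -30249814776977.21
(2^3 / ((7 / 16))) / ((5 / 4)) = 512 / 35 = 14.63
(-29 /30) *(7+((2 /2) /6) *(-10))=-232 /45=-5.16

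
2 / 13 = 0.15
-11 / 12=-0.92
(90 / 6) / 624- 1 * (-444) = 92357 / 208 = 444.02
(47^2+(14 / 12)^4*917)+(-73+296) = 5353589 / 1296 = 4130.86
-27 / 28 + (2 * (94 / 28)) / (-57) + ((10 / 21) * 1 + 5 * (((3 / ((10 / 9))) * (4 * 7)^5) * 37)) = 13720139789369 / 1596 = 8596578815.39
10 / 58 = 5 / 29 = 0.17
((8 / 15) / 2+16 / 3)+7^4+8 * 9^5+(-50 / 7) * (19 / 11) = 182792711 / 385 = 474786.26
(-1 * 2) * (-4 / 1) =8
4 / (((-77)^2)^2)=4 / 35153041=0.00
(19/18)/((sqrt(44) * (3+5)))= 0.02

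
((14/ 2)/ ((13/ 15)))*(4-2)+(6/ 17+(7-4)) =4311/ 221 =19.51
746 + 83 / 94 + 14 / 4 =35268 / 47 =750.38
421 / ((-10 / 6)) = -1263 / 5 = -252.60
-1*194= -194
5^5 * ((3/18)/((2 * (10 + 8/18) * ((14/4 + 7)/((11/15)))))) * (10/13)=34375/25662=1.34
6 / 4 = 3 / 2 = 1.50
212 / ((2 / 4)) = 424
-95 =-95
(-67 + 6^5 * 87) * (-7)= -4735115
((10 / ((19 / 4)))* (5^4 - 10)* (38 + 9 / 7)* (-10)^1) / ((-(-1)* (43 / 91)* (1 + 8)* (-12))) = 73287500 / 7353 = 9967.02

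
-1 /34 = -0.03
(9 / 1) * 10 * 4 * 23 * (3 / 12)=2070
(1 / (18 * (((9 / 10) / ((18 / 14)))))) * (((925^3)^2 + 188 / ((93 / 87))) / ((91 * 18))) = 7468592123553938395 / 246078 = 30350507251984.89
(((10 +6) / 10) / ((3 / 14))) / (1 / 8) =896 / 15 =59.73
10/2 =5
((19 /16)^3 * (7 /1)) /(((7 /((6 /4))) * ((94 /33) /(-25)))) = -16976025 /770048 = -22.05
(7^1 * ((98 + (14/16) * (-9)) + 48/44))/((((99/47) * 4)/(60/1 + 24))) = 18486181/2904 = 6365.76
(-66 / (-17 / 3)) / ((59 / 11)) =2.17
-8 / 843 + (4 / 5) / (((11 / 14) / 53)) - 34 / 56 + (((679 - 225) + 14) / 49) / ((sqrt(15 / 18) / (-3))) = 69256147 / 1298220 - 1404 * sqrt(30) / 245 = 21.96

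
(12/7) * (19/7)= 228/49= 4.65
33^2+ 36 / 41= 44685 / 41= 1089.88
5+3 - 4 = 4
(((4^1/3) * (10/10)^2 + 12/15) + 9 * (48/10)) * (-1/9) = -136/27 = -5.04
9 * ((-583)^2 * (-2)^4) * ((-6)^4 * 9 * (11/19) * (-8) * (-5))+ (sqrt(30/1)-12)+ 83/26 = sqrt(30)+ 6530901550014209/494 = 13220448481815.62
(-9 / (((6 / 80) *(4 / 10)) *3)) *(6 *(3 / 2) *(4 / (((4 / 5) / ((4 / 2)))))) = -9000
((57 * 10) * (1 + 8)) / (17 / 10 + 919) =1900 / 341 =5.57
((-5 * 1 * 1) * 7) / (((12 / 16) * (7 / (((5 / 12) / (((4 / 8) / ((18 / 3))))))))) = -100 / 3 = -33.33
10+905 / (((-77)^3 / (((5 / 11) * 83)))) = 9.93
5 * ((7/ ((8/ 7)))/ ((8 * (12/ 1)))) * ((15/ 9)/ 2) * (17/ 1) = 20825/ 4608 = 4.52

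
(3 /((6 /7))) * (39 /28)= 39 /8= 4.88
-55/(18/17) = -935/18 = -51.94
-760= -760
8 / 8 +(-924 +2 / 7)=-6459 / 7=-922.71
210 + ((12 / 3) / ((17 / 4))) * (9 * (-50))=-3630 / 17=-213.53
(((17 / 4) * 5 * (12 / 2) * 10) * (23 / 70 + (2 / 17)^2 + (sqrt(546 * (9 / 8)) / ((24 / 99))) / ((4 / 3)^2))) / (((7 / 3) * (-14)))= -3408075 * sqrt(273) / 25088-311715 / 23324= -2257.89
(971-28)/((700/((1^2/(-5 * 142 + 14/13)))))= -12259/6451200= -0.00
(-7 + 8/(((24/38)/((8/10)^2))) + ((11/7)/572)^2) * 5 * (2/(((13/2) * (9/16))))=43988972/14533155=3.03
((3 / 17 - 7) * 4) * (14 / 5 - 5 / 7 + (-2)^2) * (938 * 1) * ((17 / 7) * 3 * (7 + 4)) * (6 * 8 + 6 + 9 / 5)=-121932794016 / 175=-696758822.95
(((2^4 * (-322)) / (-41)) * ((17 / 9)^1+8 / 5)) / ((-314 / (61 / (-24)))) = 19642 / 5535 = 3.55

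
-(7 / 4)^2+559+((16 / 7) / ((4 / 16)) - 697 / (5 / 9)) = -386131 / 560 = -689.52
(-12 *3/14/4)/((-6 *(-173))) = -3/4844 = -0.00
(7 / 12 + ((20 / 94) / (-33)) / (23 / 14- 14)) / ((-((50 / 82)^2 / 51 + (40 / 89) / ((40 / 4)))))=-1593784527391 / 142586484436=-11.18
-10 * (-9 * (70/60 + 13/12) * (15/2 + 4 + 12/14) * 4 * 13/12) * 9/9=303615/28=10843.39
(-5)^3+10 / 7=-865 / 7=-123.57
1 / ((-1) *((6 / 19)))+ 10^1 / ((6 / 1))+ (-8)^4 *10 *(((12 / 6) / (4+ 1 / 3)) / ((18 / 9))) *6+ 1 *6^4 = 58008.35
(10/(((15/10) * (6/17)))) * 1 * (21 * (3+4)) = 8330/3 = 2776.67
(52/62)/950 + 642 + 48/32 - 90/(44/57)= 85346243/161975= 526.91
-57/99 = -19/33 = -0.58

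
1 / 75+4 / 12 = 26 / 75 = 0.35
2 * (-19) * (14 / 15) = -532 / 15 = -35.47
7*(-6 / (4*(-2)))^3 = 2.95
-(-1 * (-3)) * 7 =-21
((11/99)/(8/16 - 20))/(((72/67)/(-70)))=2345/6318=0.37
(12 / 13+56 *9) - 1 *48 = 5940 / 13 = 456.92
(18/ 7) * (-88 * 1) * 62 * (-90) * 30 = 265161600/ 7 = 37880228.57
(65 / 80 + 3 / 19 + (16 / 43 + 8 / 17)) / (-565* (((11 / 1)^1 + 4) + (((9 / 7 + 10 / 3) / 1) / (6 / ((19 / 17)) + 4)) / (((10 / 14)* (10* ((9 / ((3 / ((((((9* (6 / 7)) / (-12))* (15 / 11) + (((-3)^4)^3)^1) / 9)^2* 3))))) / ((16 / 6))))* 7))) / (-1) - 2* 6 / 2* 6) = 1200928362494391574098705 / 5589746087228600993716642736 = 0.0002148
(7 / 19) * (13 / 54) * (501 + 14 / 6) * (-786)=-18000710 / 513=-35089.10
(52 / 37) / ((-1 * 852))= -13 / 7881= -0.00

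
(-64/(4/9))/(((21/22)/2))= -2112/7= -301.71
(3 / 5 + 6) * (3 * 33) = 3267 / 5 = 653.40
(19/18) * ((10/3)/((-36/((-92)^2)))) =-827.24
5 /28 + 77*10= 21565 /28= 770.18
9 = 9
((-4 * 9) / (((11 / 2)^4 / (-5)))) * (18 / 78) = 0.05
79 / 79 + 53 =54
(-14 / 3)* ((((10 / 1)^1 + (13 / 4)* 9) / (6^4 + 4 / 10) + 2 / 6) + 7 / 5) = -8.23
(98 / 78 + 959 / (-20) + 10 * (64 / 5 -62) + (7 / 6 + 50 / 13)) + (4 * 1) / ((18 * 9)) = -11238797 / 21060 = -533.66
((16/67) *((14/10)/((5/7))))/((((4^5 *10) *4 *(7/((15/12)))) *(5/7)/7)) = 343/17152000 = 0.00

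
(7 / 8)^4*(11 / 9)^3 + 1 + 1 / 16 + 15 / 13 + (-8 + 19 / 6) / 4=2.08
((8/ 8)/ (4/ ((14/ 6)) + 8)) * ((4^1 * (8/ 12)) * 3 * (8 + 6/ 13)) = 1540/ 221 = 6.97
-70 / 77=-10 / 11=-0.91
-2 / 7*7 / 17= -2 / 17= -0.12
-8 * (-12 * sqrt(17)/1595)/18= 16 * sqrt(17)/4785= 0.01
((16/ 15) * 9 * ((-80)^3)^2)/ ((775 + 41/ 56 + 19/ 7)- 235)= 140928614400000/ 30433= 4630782847.57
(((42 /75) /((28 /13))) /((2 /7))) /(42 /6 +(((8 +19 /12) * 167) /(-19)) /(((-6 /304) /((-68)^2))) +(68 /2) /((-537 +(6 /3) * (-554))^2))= 88649379 /1922445702863524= 0.00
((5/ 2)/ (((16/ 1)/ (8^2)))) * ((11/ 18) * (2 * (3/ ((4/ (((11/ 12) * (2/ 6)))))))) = 605/ 216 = 2.80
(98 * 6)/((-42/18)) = -252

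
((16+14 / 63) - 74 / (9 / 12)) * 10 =-7420 / 9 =-824.44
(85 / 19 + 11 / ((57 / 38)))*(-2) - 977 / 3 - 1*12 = -20593 / 57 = -361.28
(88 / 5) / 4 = 22 / 5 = 4.40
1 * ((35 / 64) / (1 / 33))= 1155 / 64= 18.05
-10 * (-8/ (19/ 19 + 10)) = 80/ 11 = 7.27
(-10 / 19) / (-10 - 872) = 5 / 8379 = 0.00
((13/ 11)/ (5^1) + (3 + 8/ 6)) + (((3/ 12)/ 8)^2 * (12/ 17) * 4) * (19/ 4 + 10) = 3310613/ 718080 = 4.61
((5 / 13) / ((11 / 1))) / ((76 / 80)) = 100 / 2717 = 0.04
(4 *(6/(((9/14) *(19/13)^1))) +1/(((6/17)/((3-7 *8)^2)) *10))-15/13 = 12156451/14820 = 820.27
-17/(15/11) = -187/15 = -12.47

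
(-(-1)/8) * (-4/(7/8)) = -4/7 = -0.57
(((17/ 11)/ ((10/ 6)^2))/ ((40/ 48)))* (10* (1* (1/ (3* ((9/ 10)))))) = 136/ 55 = 2.47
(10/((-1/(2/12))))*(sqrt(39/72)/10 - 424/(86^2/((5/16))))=1325/44376 - sqrt(78)/72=-0.09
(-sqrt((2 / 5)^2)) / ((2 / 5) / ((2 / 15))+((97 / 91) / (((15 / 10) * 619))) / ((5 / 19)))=-337974 / 2538491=-0.13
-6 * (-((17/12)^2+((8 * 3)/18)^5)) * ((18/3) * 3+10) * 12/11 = 338618/297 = 1140.13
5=5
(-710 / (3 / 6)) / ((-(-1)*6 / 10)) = -7100 / 3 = -2366.67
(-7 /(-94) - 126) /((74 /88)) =-260414 /1739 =-149.75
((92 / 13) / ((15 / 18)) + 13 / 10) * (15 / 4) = 3819 / 104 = 36.72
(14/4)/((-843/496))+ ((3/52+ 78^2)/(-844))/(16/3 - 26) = -3923650957/2293850208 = -1.71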